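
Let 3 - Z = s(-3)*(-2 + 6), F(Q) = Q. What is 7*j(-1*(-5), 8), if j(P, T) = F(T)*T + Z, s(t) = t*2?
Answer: 637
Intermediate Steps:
s(t) = 2*t
Z = 27 (Z = 3 - 2*(-3)*(-2 + 6) = 3 - (-6)*4 = 3 - 1*(-24) = 3 + 24 = 27)
j(P, T) = 27 + T**2 (j(P, T) = T*T + 27 = T**2 + 27 = 27 + T**2)
7*j(-1*(-5), 8) = 7*(27 + 8**2) = 7*(27 + 64) = 7*91 = 637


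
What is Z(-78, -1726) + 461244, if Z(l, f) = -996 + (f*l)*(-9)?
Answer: -751404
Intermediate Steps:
Z(l, f) = -996 - 9*f*l
Z(-78, -1726) + 461244 = (-996 - 9*(-1726)*(-78)) + 461244 = (-996 - 1211652) + 461244 = -1212648 + 461244 = -751404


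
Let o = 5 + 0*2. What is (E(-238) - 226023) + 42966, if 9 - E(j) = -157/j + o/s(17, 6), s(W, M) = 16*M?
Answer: -2091148483/11424 ≈ -1.8305e+5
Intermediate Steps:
o = 5 (o = 5 + 0 = 5)
E(j) = 859/96 + 157/j (E(j) = 9 - (-157/j + 5/((16*6))) = 9 - (-157/j + 5/96) = 9 - (5/96 - 157/j) = 9 + (-5/96 + 157/j) = 859/96 + 157/j)
(E(-238) - 226023) + 42966 = ((859/96 + 157/(-238)) - 226023) + 42966 = ((859/96 + 157*(-1/238)) - 226023) + 42966 = ((859/96 - 157/238) - 226023) + 42966 = (94685/11424 - 226023) + 42966 = -2581992067/11424 + 42966 = -2091148483/11424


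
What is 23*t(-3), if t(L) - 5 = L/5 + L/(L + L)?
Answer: 1127/10 ≈ 112.70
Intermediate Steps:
t(L) = 11/2 + L/5 (t(L) = 5 + (L/5 + L/(L + L)) = 5 + (L*(1/5) + L/((2*L))) = 5 + (L/5 + L*(1/(2*L))) = 5 + (L/5 + 1/2) = 5 + (1/2 + L/5) = 11/2 + L/5)
23*t(-3) = 23*(11/2 + (1/5)*(-3)) = 23*(11/2 - 3/5) = 23*(49/10) = 1127/10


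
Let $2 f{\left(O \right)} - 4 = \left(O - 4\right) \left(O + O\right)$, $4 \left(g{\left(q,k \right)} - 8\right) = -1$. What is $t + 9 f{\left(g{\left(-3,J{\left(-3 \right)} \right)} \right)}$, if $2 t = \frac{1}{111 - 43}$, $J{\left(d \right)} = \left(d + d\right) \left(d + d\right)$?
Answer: $\frac{76043}{272} \approx 279.57$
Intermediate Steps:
$J{\left(d \right)} = 4 d^{2}$ ($J{\left(d \right)} = 2 d 2 d = 4 d^{2}$)
$g{\left(q,k \right)} = \frac{31}{4}$ ($g{\left(q,k \right)} = 8 + \frac{1}{4} \left(-1\right) = 8 - \frac{1}{4} = \frac{31}{4}$)
$t = \frac{1}{136}$ ($t = \frac{1}{2 \left(111 - 43\right)} = \frac{1}{2 \cdot 68} = \frac{1}{2} \cdot \frac{1}{68} = \frac{1}{136} \approx 0.0073529$)
$f{\left(O \right)} = 2 + O \left(-4 + O\right)$ ($f{\left(O \right)} = 2 + \frac{\left(O - 4\right) \left(O + O\right)}{2} = 2 + \frac{\left(-4 + O\right) 2 O}{2} = 2 + \frac{2 O \left(-4 + O\right)}{2} = 2 + O \left(-4 + O\right)$)
$t + 9 f{\left(g{\left(-3,J{\left(-3 \right)} \right)} \right)} = \frac{1}{136} + 9 \left(2 + \left(\frac{31}{4}\right)^{2} - 31\right) = \frac{1}{136} + 9 \left(2 + \frac{961}{16} - 31\right) = \frac{1}{136} + 9 \cdot \frac{497}{16} = \frac{1}{136} + \frac{4473}{16} = \frac{76043}{272}$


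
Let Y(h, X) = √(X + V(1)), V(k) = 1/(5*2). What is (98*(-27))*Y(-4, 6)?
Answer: -1323*√610/5 ≈ -6535.1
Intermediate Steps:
V(k) = ⅒ (V(k) = 1/10 = ⅒)
Y(h, X) = √(⅒ + X) (Y(h, X) = √(X + ⅒) = √(⅒ + X))
(98*(-27))*Y(-4, 6) = (98*(-27))*(√(10 + 100*6)/10) = -1323*√(10 + 600)/5 = -1323*√610/5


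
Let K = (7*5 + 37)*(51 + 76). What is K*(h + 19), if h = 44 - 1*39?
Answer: 219456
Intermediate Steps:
h = 5 (h = 44 - 39 = 5)
K = 9144 (K = (35 + 37)*127 = 72*127 = 9144)
K*(h + 19) = 9144*(5 + 19) = 9144*24 = 219456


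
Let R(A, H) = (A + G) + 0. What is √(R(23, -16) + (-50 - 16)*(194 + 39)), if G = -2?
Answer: I*√15357 ≈ 123.92*I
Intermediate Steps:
R(A, H) = -2 + A (R(A, H) = (A - 2) + 0 = (-2 + A) + 0 = -2 + A)
√(R(23, -16) + (-50 - 16)*(194 + 39)) = √((-2 + 23) + (-50 - 16)*(194 + 39)) = √(21 - 66*233) = √(21 - 15378) = √(-15357) = I*√15357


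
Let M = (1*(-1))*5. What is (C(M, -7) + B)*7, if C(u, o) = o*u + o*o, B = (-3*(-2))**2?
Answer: 840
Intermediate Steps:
M = -5 (M = -1*5 = -5)
B = 36 (B = 6**2 = 36)
C(u, o) = o**2 + o*u (C(u, o) = o*u + o**2 = o**2 + o*u)
(C(M, -7) + B)*7 = (-7*(-7 - 5) + 36)*7 = (-7*(-12) + 36)*7 = (84 + 36)*7 = 120*7 = 840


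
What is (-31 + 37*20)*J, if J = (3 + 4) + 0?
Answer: 4963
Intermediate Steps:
J = 7 (J = 7 + 0 = 7)
(-31 + 37*20)*J = (-31 + 37*20)*7 = (-31 + 740)*7 = 709*7 = 4963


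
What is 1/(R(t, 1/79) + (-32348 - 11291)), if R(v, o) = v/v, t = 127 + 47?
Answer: -1/43638 ≈ -2.2916e-5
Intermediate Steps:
t = 174
R(v, o) = 1
1/(R(t, 1/79) + (-32348 - 11291)) = 1/(1 + (-32348 - 11291)) = 1/(1 - 43639) = 1/(-43638) = -1/43638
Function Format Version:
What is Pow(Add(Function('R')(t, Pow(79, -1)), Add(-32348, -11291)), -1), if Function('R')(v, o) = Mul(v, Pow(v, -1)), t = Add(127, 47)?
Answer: Rational(-1, 43638) ≈ -2.2916e-5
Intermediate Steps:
t = 174
Function('R')(v, o) = 1
Pow(Add(Function('R')(t, Pow(79, -1)), Add(-32348, -11291)), -1) = Pow(Add(1, Add(-32348, -11291)), -1) = Pow(Add(1, -43639), -1) = Pow(-43638, -1) = Rational(-1, 43638)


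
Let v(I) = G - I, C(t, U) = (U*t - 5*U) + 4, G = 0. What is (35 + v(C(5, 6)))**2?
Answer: 961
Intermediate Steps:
C(t, U) = 4 - 5*U + U*t (C(t, U) = (-5*U + U*t) + 4 = 4 - 5*U + U*t)
v(I) = -I (v(I) = 0 - I = -I)
(35 + v(C(5, 6)))**2 = (35 - (4 - 5*6 + 6*5))**2 = (35 - (4 - 30 + 30))**2 = (35 - 1*4)**2 = (35 - 4)**2 = 31**2 = 961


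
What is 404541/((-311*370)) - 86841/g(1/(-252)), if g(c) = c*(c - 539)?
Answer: -634637330319969/15629843030 ≈ -40604.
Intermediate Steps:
g(c) = c*(-539 + c)
404541/((-311*370)) - 86841/g(1/(-252)) = 404541/((-311*370)) - 86841*(-252/(-539 + 1/(-252))) = 404541/(-115070) - 86841*(-252/(-539 - 1/252)) = 404541*(-1/115070) - 86841/((-1/252*(-135829/252))) = -404541/115070 - 86841/135829/63504 = -404541/115070 - 86841*63504/135829 = -404541/115070 - 5514750864/135829 = -634637330319969/15629843030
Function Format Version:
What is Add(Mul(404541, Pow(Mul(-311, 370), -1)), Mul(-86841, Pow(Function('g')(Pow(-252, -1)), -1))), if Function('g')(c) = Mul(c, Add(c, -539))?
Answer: Rational(-634637330319969, 15629843030) ≈ -40604.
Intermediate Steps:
Function('g')(c) = Mul(c, Add(-539, c))
Add(Mul(404541, Pow(Mul(-311, 370), -1)), Mul(-86841, Pow(Function('g')(Pow(-252, -1)), -1))) = Add(Mul(404541, Pow(Mul(-311, 370), -1)), Mul(-86841, Pow(Mul(Pow(-252, -1), Add(-539, Pow(-252, -1))), -1))) = Add(Mul(404541, Pow(-115070, -1)), Mul(-86841, Pow(Mul(Rational(-1, 252), Add(-539, Rational(-1, 252))), -1))) = Add(Mul(404541, Rational(-1, 115070)), Mul(-86841, Pow(Mul(Rational(-1, 252), Rational(-135829, 252)), -1))) = Add(Rational(-404541, 115070), Mul(-86841, Pow(Rational(135829, 63504), -1))) = Add(Rational(-404541, 115070), Mul(-86841, Rational(63504, 135829))) = Add(Rational(-404541, 115070), Rational(-5514750864, 135829)) = Rational(-634637330319969, 15629843030)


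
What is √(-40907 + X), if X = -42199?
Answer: 27*I*√114 ≈ 288.28*I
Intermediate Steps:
√(-40907 + X) = √(-40907 - 42199) = √(-83106) = 27*I*√114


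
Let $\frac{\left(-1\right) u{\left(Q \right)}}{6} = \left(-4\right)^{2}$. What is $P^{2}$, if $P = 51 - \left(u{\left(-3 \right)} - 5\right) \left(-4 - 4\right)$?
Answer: $573049$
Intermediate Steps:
$u{\left(Q \right)} = -96$ ($u{\left(Q \right)} = - 6 \left(-4\right)^{2} = \left(-6\right) 16 = -96$)
$P = -757$ ($P = 51 - \left(-96 - 5\right) \left(-4 - 4\right) = 51 - \left(-96 - 5\right) \left(-8\right) = 51 - \left(-101\right) \left(-8\right) = 51 - 808 = -757$)
$P^{2} = \left(-757\right)^{2} = 573049$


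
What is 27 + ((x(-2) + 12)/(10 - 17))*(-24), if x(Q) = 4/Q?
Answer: 429/7 ≈ 61.286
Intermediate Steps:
27 + ((x(-2) + 12)/(10 - 17))*(-24) = 27 + ((4/(-2) + 12)/(10 - 17))*(-24) = 27 + ((4*(-1/2) + 12)/(-7))*(-24) = 27 + ((-2 + 12)*(-1/7))*(-24) = 27 + (10*(-1/7))*(-24) = 27 - 10/7*(-24) = 27 + 240/7 = 429/7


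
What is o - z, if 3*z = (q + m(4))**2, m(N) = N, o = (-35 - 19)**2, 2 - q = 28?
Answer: 8264/3 ≈ 2754.7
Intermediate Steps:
q = -26 (q = 2 - 1*28 = 2 - 28 = -26)
o = 2916 (o = (-54)**2 = 2916)
z = 484/3 (z = (-26 + 4)**2/3 = (1/3)*(-22)**2 = (1/3)*484 = 484/3 ≈ 161.33)
o - z = 2916 - 1*484/3 = 2916 - 484/3 = 8264/3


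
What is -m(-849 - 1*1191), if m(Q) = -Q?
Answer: -2040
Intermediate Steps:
-m(-849 - 1*1191) = -(-1)*(-849 - 1*1191) = -(-1)*(-849 - 1191) = -(-1)*(-2040) = -1*2040 = -2040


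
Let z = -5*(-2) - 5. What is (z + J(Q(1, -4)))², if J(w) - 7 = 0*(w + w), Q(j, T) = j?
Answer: 144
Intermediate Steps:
J(w) = 7 (J(w) = 7 + 0*(w + w) = 7 + 0*(2*w) = 7 + 0 = 7)
z = 5 (z = 10 - 5 = 5)
(z + J(Q(1, -4)))² = (5 + 7)² = 12² = 144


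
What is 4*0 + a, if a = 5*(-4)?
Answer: -20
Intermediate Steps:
a = -20
4*0 + a = 4*0 - 20 = 0 - 20 = -20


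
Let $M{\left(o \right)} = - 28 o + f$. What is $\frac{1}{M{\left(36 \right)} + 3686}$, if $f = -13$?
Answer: $\frac{1}{2665} \approx 0.00037523$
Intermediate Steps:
$M{\left(o \right)} = -13 - 28 o$ ($M{\left(o \right)} = - 28 o - 13 = -13 - 28 o$)
$\frac{1}{M{\left(36 \right)} + 3686} = \frac{1}{\left(-13 - 1008\right) + 3686} = \frac{1}{-1021 + 3686} = \frac{1}{2665}$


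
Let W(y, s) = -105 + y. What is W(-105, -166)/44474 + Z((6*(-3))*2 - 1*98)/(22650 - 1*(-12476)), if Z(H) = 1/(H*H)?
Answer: -66225835643/14025375254072 ≈ -0.0047219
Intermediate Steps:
Z(H) = H**(-2) (Z(H) = 1/(H**2) = H**(-2))
W(-105, -166)/44474 + Z((6*(-3))*2 - 1*98)/(22650 - 1*(-12476)) = (-105 - 105)/44474 + 1/(((6*(-3))*2 - 1*98)**2*(22650 - 1*(-12476))) = -210*1/44474 + 1/((-18*2 - 98)**2*(22650 + 12476)) = -105/22237 + 1/((-36 - 98)**2*35126) = -105/22237 + (1/35126)/(-134)**2 = -105/22237 + (1/17956)*(1/35126) = -105/22237 + 1/630722456 = -66225835643/14025375254072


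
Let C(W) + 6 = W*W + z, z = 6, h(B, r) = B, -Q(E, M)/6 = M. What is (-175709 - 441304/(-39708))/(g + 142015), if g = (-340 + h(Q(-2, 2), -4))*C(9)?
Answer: -134165609/86672637 ≈ -1.5480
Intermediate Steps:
Q(E, M) = -6*M
C(W) = W² (C(W) = -6 + (W*W + 6) = -6 + (W² + 6) = -6 + (6 + W²) = W²)
g = -28512 (g = (-340 - 6*2)*9² = (-340 - 12)*81 = -352*81 = -28512)
(-175709 - 441304/(-39708))/(g + 142015) = (-175709 - 441304/(-39708))/(-28512 + 142015) = (-175709 - 441304*(-1/39708))/113503 = (-175709 + 110326/9927)*(1/113503) = -1744152917/9927*1/113503 = -134165609/86672637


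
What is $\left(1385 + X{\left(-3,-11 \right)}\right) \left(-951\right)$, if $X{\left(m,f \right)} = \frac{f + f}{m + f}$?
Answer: $- \frac{9230406}{7} \approx -1.3186 \cdot 10^{6}$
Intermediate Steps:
$X{\left(m,f \right)} = \frac{2 f}{f + m}$
$\left(1385 + X{\left(-3,-11 \right)}\right) \left(-951\right) = \left(1385 + 2 \left(-11\right) \frac{1}{-11 - 3}\right) \left(-951\right) = \left(1385 + 2 \left(-11\right) \frac{1}{-14}\right) \left(-951\right) = \left(1385 + 2 \left(-11\right) \left(- \frac{1}{14}\right)\right) \left(-951\right) = \left(1385 + \frac{11}{7}\right) \left(-951\right) = \frac{9706}{7} \left(-951\right) = - \frac{9230406}{7}$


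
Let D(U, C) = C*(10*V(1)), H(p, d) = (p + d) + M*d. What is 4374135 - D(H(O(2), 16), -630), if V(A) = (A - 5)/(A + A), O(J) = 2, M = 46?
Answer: 4361535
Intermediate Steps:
V(A) = (-5 + A)/(2*A) (V(A) = (-5 + A)/((2*A)) = (-5 + A)*(1/(2*A)) = (-5 + A)/(2*A))
H(p, d) = p + 47*d (H(p, d) = (p + d) + 46*d = (d + p) + 46*d = p + 47*d)
D(U, C) = -20*C (D(U, C) = C*(10*((½)*(-5 + 1)/1)) = C*(10*((½)*1*(-4))) = C*(10*(-2)) = C*(-20) = -20*C)
4374135 - D(H(O(2), 16), -630) = 4374135 - (-20)*(-630) = 4374135 - 1*12600 = 4374135 - 12600 = 4361535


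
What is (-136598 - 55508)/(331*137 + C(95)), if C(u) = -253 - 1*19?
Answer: -192106/45075 ≈ -4.2619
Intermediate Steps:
C(u) = -272 (C(u) = -253 - 19 = -272)
(-136598 - 55508)/(331*137 + C(95)) = (-136598 - 55508)/(331*137 - 272) = -192106/(45347 - 272) = -192106/45075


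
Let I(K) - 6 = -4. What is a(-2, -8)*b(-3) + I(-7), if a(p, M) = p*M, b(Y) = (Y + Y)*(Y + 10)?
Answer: -670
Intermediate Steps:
I(K) = 2 (I(K) = 6 - 4 = 2)
b(Y) = 2*Y*(10 + Y) (b(Y) = (2*Y)*(10 + Y) = 2*Y*(10 + Y))
a(p, M) = M*p
a(-2, -8)*b(-3) + I(-7) = (-8*(-2))*(2*(-3)*(10 - 3)) + 2 = 16*(2*(-3)*7) + 2 = 16*(-42) + 2 = -672 + 2 = -670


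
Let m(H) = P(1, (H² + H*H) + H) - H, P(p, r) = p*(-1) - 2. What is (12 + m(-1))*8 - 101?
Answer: -21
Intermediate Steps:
P(p, r) = -2 - p (P(p, r) = -p - 2 = -2 - p)
m(H) = -3 - H (m(H) = (-2 - 1*1) - H = (-2 - 1) - H = -3 - H)
(12 + m(-1))*8 - 101 = (12 + (-3 - 1*(-1)))*8 - 101 = (12 + (-3 + 1))*8 - 101 = (12 - 2)*8 - 101 = 10*8 - 101 = 80 - 101 = -21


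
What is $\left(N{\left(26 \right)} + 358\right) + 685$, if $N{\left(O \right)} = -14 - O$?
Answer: $1003$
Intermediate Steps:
$\left(N{\left(26 \right)} + 358\right) + 685 = \left(\left(-14 - 26\right) + 358\right) + 685 = \left(-40 + 358\right) + 685 = 318 + 685 = 1003$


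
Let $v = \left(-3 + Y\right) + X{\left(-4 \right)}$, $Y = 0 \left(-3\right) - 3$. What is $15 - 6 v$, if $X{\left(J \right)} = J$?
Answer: $75$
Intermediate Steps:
$Y = -3$ ($Y = 0 - 3 = -3$)
$v = -10$ ($v = \left(-3 - 3\right) - 4 = -6 - 4 = -10$)
$15 - 6 v = 15 - -60 = 15 + 60 = 75$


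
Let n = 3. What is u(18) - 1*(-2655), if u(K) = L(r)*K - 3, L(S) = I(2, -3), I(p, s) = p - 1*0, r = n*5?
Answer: 2688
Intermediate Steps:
r = 15 (r = 3*5 = 15)
I(p, s) = p (I(p, s) = p + 0 = p)
L(S) = 2
u(K) = -3 + 2*K (u(K) = 2*K - 3 = -3 + 2*K)
u(18) - 1*(-2655) = (-3 + 2*18) - 1*(-2655) = (-3 + 36) + 2655 = 33 + 2655 = 2688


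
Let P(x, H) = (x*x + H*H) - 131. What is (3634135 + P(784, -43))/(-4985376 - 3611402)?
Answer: -223711/452462 ≈ -0.49443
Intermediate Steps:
P(x, H) = -131 + H**2 + x**2 (P(x, H) = (x**2 + H**2) - 131 = (H**2 + x**2) - 131 = -131 + H**2 + x**2)
(3634135 + P(784, -43))/(-4985376 - 3611402) = (3634135 + (-131 + (-43)**2 + 784**2))/(-4985376 - 3611402) = (3634135 + (-131 + 1849 + 614656))/(-8596778) = (3634135 + 616374)*(-1/8596778) = 4250509*(-1/8596778) = -223711/452462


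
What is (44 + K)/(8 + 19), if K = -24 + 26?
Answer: 46/27 ≈ 1.7037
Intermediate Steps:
K = 2
(44 + K)/(8 + 19) = (44 + 2)/(8 + 19) = 46/27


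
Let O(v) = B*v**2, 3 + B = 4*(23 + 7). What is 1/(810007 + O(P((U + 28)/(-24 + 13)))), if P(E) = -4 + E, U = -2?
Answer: 121/98584147 ≈ 1.2274e-6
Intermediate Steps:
B = 117 (B = -3 + 4*(23 + 7) = -3 + 4*30 = -3 + 120 = 117)
O(v) = 117*v**2
1/(810007 + O(P((U + 28)/(-24 + 13)))) = 1/(810007 + 117*(-4 + (-2 + 28)/(-24 + 13))**2) = 1/(810007 + 117*(-4 + 26/(-11))**2) = 1/(810007 + 117*(-4 + 26*(-1/11))**2) = 1/(810007 + 117*(-4 - 26/11)**2) = 1/(810007 + 117*(-70/11)**2) = 1/(810007 + 117*(4900/121)) = 1/(810007 + 573300/121) = 1/(98584147/121) = 121/98584147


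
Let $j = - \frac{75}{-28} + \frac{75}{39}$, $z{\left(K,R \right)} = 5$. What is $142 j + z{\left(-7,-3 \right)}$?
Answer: $\frac{119835}{182} \approx 658.43$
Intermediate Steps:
$j = \frac{1675}{364}$ ($j = \left(-75\right) \left(- \frac{1}{28}\right) + 75 \cdot \frac{1}{39} = \frac{75}{28} + \frac{25}{13} = \frac{1675}{364} \approx 4.6016$)
$142 j + z{\left(-7,-3 \right)} = 142 \cdot \frac{1675}{364} + 5 = \frac{118925}{182} + 5 = \frac{119835}{182}$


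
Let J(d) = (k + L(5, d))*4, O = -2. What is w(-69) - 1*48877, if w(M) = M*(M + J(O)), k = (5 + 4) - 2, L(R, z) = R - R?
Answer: -46048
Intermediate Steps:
L(R, z) = 0
k = 7 (k = 9 - 2 = 7)
J(d) = 28 (J(d) = (7 + 0)*4 = 7*4 = 28)
w(M) = M*(28 + M) (w(M) = M*(M + 28) = M*(28 + M))
w(-69) - 1*48877 = -69*(28 - 69) - 1*48877 = -69*(-41) - 48877 = 2829 - 48877 = -46048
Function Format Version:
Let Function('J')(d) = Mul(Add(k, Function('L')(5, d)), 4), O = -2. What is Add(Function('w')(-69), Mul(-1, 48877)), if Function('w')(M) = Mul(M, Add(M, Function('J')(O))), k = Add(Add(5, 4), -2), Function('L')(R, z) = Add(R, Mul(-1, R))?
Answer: -46048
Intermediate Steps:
Function('L')(R, z) = 0
k = 7 (k = Add(9, -2) = 7)
Function('J')(d) = 28 (Function('J')(d) = Mul(Add(7, 0), 4) = Mul(7, 4) = 28)
Function('w')(M) = Mul(M, Add(28, M)) (Function('w')(M) = Mul(M, Add(M, 28)) = Mul(M, Add(28, M)))
Add(Function('w')(-69), Mul(-1, 48877)) = Add(Mul(-69, Add(28, -69)), Mul(-1, 48877)) = Add(Mul(-69, -41), -48877) = Add(2829, -48877) = -46048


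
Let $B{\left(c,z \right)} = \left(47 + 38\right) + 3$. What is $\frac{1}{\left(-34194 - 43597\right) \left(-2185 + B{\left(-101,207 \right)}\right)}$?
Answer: $\frac{1}{163127727} \approx 6.1302 \cdot 10^{-9}$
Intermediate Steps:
$B{\left(c,z \right)} = 88$ ($B{\left(c,z \right)} = 85 + 3 = 88$)
$\frac{1}{\left(-34194 - 43597\right) \left(-2185 + B{\left(-101,207 \right)}\right)} = \frac{1}{\left(-34194 - 43597\right) \left(-2185 + 88\right)} = \frac{1}{\left(-77791\right) \left(-2097\right)} = \frac{1}{163127727}$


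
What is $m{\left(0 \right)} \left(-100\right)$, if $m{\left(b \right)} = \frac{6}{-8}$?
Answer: $75$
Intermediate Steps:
$m{\left(b \right)} = - \frac{3}{4}$ ($m{\left(b \right)} = 6 \left(- \frac{1}{8}\right) = - \frac{3}{4}$)
$m{\left(0 \right)} \left(-100\right) = \left(- \frac{3}{4}\right) \left(-100\right) = 75$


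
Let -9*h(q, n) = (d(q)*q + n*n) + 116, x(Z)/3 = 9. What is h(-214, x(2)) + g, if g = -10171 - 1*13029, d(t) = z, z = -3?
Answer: -210287/9 ≈ -23365.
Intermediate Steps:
d(t) = -3
g = -23200 (g = -10171 - 13029 = -23200)
x(Z) = 27 (x(Z) = 3*9 = 27)
h(q, n) = -116/9 - n²/9 + q/3 (h(q, n) = -((-3*q + n*n) + 116)/9 = -((-3*q + n²) + 116)/9 = -((n² - 3*q) + 116)/9 = -(116 + n² - 3*q)/9 = -116/9 - n²/9 + q/3)
h(-214, x(2)) + g = (-116/9 - ⅑*27² + (⅓)*(-214)) - 23200 = (-116/9 - ⅑*729 - 214/3) - 23200 = (-116/9 - 81 - 214/3) - 23200 = -1487/9 - 23200 = -210287/9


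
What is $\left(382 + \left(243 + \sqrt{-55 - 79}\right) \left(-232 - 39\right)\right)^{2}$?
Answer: $4276610747 + 35485282 i \sqrt{134} \approx 4.2766 \cdot 10^{9} + 4.1077 \cdot 10^{8} i$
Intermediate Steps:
$\left(382 + \left(243 + \sqrt{-55 - 79}\right) \left(-232 - 39\right)\right)^{2} = \left(382 + \left(243 + \sqrt{-134}\right) \left(-232 - 39\right)\right)^{2} = \left(382 + \left(243 + i \sqrt{134}\right) \left(-232 - 39\right)\right)^{2} = \left(382 + \left(243 + i \sqrt{134}\right) \left(-271\right)\right)^{2} = \left(382 - \left(65853 + 271 i \sqrt{134}\right)\right)^{2} = \left(-65471 - 271 i \sqrt{134}\right)^{2}$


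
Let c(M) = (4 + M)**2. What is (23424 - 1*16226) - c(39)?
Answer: 5349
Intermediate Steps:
(23424 - 1*16226) - c(39) = (23424 - 1*16226) - (4 + 39)**2 = (23424 - 16226) - 1*43**2 = 7198 - 1*1849 = 7198 - 1849 = 5349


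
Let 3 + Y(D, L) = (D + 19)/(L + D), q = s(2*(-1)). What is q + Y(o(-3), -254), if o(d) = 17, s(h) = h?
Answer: -407/79 ≈ -5.1519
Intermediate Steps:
q = -2 (q = 2*(-1) = -2)
Y(D, L) = -3 + (19 + D)/(D + L) (Y(D, L) = -3 + (D + 19)/(L + D) = -3 + (19 + D)/(D + L))
q + Y(o(-3), -254) = -2 + (19 - 3*(-254) - 2*17)/(17 - 254) = -2 + (19 + 762 - 34)/(-237) = -2 - 1/237*747 = -2 - 249/79 = -407/79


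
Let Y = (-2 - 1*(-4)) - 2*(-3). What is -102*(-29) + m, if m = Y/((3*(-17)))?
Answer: 150850/51 ≈ 2957.8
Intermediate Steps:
Y = 8 (Y = (-2 + 4) + 6 = 2 + 6 = 8)
m = -8/51 (m = 8/((3*(-17))) = 8/(-51) = 8*(-1/51) = -8/51 ≈ -0.15686)
-102*(-29) + m = -102*(-29) - 8/51 = 2958 - 8/51 = 150850/51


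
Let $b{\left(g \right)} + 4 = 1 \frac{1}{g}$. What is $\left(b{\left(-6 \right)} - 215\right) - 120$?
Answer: $- \frac{2035}{6} \approx -339.17$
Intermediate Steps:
$b{\left(g \right)} = -4 + \frac{1}{g}$ ($b{\left(g \right)} = -4 + 1 \frac{1}{g} = -4 + \frac{1}{g}$)
$\left(b{\left(-6 \right)} - 215\right) - 120 = \left(\left(-4 + \frac{1}{-6}\right) - 215\right) - 120 = \left(\left(-4 - \frac{1}{6}\right) - 215\right) - 120 = \left(- \frac{25}{6} - 215\right) - 120 = - \frac{1315}{6} - 120 = - \frac{2035}{6}$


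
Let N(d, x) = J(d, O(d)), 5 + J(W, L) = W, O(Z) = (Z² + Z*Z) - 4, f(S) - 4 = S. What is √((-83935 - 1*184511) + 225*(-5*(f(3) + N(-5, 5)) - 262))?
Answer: I*√324021 ≈ 569.23*I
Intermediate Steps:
f(S) = 4 + S
O(Z) = -4 + 2*Z² (O(Z) = (Z² + Z²) - 4 = 2*Z² - 4 = -4 + 2*Z²)
J(W, L) = -5 + W
N(d, x) = -5 + d
√((-83935 - 1*184511) + 225*(-5*(f(3) + N(-5, 5)) - 262)) = √((-83935 - 1*184511) + 225*(-5*((4 + 3) + (-5 - 5)) - 262)) = √((-83935 - 184511) + 225*(-5*(7 - 10) - 262)) = √(-268446 + 225*(-5*(-3) - 262)) = √(-268446 + 225*(15 - 262)) = √(-268446 + 225*(-247)) = √(-268446 - 55575) = √(-324021) = I*√324021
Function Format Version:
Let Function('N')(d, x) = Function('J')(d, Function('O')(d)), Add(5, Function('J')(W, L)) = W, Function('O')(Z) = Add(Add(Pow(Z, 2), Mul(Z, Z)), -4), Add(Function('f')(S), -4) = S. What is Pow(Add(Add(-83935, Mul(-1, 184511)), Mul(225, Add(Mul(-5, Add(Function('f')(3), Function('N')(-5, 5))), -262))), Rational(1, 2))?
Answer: Mul(I, Pow(324021, Rational(1, 2))) ≈ Mul(569.23, I)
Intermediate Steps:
Function('f')(S) = Add(4, S)
Function('O')(Z) = Add(-4, Mul(2, Pow(Z, 2))) (Function('O')(Z) = Add(Add(Pow(Z, 2), Pow(Z, 2)), -4) = Add(Mul(2, Pow(Z, 2)), -4) = Add(-4, Mul(2, Pow(Z, 2))))
Function('J')(W, L) = Add(-5, W)
Function('N')(d, x) = Add(-5, d)
Pow(Add(Add(-83935, Mul(-1, 184511)), Mul(225, Add(Mul(-5, Add(Function('f')(3), Function('N')(-5, 5))), -262))), Rational(1, 2)) = Pow(Add(Add(-83935, Mul(-1, 184511)), Mul(225, Add(Mul(-5, Add(Add(4, 3), Add(-5, -5))), -262))), Rational(1, 2)) = Pow(Add(Add(-83935, -184511), Mul(225, Add(Mul(-5, Add(7, -10)), -262))), Rational(1, 2)) = Pow(Add(-268446, Mul(225, Add(Mul(-5, -3), -262))), Rational(1, 2)) = Pow(Add(-268446, Mul(225, Add(15, -262))), Rational(1, 2)) = Pow(Add(-268446, Mul(225, -247)), Rational(1, 2)) = Pow(Add(-268446, -55575), Rational(1, 2)) = Pow(-324021, Rational(1, 2)) = Mul(I, Pow(324021, Rational(1, 2)))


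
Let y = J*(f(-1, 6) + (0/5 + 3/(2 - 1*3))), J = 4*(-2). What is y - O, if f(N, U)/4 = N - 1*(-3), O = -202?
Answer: 162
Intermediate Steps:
f(N, U) = 12 + 4*N (f(N, U) = 4*(N - 1*(-3)) = 4*(N + 3) = 4*(3 + N) = 12 + 4*N)
J = -8
y = -40 (y = -8*((12 + 4*(-1)) + (0/5 + 3/(2 - 1*3))) = -8*((12 - 4) + (0*(⅕) + 3/(2 - 3))) = -8*(8 + (0 + 3/(-1))) = -8*(8 + (0 + 3*(-1))) = -8*(8 + (0 - 3)) = -8*(8 - 3) = -8*5 = -40)
y - O = -40 - 1*(-202) = -40 + 202 = 162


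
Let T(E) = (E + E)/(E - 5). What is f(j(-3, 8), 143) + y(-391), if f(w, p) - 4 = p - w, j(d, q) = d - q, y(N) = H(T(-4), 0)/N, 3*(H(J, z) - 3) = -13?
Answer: 185338/1173 ≈ 158.00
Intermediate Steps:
T(E) = 2*E/(-5 + E) (T(E) = (2*E)/(-5 + E) = 2*E/(-5 + E))
H(J, z) = -4/3 (H(J, z) = 3 + (⅓)*(-13) = 3 - 13/3 = -4/3)
y(N) = -4/(3*N)
f(w, p) = 4 + p - w (f(w, p) = 4 + (p - w) = 4 + p - w)
f(j(-3, 8), 143) + y(-391) = (4 + 143 - (-3 - 1*8)) - 4/3/(-391) = (4 + 143 - (-3 - 8)) - 4/3*(-1/391) = (4 + 143 - 1*(-11)) + 4/1173 = (4 + 143 + 11) + 4/1173 = 158 + 4/1173 = 185338/1173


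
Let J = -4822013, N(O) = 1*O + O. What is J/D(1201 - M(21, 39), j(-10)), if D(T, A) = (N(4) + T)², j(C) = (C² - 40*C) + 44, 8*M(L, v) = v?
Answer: -308608832/92794689 ≈ -3.3257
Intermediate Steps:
N(O) = 2*O (N(O) = O + O = 2*O)
M(L, v) = v/8
j(C) = 44 + C² - 40*C
D(T, A) = (8 + T)² (D(T, A) = (2*4 + T)² = (8 + T)²)
J/D(1201 - M(21, 39), j(-10)) = -4822013/(8 + (1201 - 39/8))² = -4822013/(8 + 9569/8)² = -4822013/((9633/8)²) = -4822013/92794689/64 = -4822013*64/92794689 = -308608832/92794689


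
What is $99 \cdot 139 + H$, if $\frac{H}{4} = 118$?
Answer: $14233$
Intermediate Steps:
$H = 472$ ($H = 4 \cdot 118 = 472$)
$99 \cdot 139 + H = 99 \cdot 139 + 472 = 13761 + 472 = 14233$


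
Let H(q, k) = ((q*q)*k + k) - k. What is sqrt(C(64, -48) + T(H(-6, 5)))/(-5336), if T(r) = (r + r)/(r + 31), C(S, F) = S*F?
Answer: -I*sqrt(34173138)/562948 ≈ -0.010384*I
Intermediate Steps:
C(S, F) = F*S
H(q, k) = k*q**2 (H(q, k) = (q**2*k + k) - k = (k*q**2 + k) - k = (k + k*q**2) - k = k*q**2)
T(r) = 2*r/(31 + r) (T(r) = (2*r)/(31 + r) = 2*r/(31 + r))
sqrt(C(64, -48) + T(H(-6, 5)))/(-5336) = sqrt(-48*64 + 2*(5*(-6)**2)/(31 + 5*(-6)**2))/(-5336) = sqrt(-3072 + 2*(5*36)/(31 + 5*36))*(-1/5336) = sqrt(-3072 + 2*180/(31 + 180))*(-1/5336) = sqrt(-3072 + 2*180/211)*(-1/5336) = sqrt(-3072 + 2*180*(1/211))*(-1/5336) = sqrt(-3072 + 360/211)*(-1/5336) = sqrt(-647832/211)*(-1/5336) = (2*I*sqrt(34173138)/211)*(-1/5336) = -I*sqrt(34173138)/562948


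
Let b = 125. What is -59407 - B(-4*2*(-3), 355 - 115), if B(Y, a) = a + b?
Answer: -59772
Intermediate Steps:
B(Y, a) = 125 + a (B(Y, a) = a + 125 = 125 + a)
-59407 - B(-4*2*(-3), 355 - 115) = -59407 - (125 + (355 - 115)) = -59407 - (125 + 240) = -59407 - 1*365 = -59407 - 365 = -59772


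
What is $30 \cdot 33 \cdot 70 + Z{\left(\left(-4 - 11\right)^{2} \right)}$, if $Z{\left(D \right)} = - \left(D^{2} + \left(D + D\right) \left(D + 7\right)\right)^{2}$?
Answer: $-24032681325$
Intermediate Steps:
$Z{\left(D \right)} = - \left(D^{2} + 2 D \left(7 + D\right)\right)^{2}$
$30 \cdot 33 \cdot 70 + Z{\left(\left(-4 - 11\right)^{2} \right)} = 30 \cdot 33 \cdot 70 - \left(\left(-4 - 11\right)^{2}\right)^{2} \left(14 + 3 \left(-4 - 11\right)^{2}\right)^{2} = 990 \cdot 70 - \left(\left(-15\right)^{2}\right)^{2} \left(14 + 3 \left(-15\right)^{2}\right)^{2} = 69300 - 225^{2} \left(14 + 3 \cdot 225\right)^{2} = 69300 - 50625 \left(14 + 675\right)^{2} = 69300 - 50625 \cdot 689^{2} = 69300 - 50625 \cdot 474721 = 69300 - 24032750625 = -24032681325$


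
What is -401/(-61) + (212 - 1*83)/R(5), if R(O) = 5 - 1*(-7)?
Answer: 4227/244 ≈ 17.324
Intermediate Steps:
R(O) = 12 (R(O) = 5 + 7 = 12)
-401/(-61) + (212 - 1*83)/R(5) = -401/(-61) + (212 - 1*83)/12 = -401*(-1/61) + (212 - 83)*(1/12) = 401/61 + 129*(1/12) = 401/61 + 43/4 = 4227/244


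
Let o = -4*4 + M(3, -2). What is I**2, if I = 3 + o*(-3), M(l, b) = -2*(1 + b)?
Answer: 2025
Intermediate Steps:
M(l, b) = -2 - 2*b
o = -14 (o = -4*4 + (-2 - 2*(-2)) = -16 + (-2 + 4) = -16 + 2 = -14)
I = 45 (I = 3 - 14*(-3) = 3 + 42 = 45)
I**2 = 45**2 = 2025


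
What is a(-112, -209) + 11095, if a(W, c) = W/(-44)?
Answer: 122073/11 ≈ 11098.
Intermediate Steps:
a(W, c) = -W/44 (a(W, c) = W*(-1/44) = -W/44)
a(-112, -209) + 11095 = -1/44*(-112) + 11095 = 28/11 + 11095 = 122073/11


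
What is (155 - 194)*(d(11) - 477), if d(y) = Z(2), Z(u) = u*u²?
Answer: 18291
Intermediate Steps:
Z(u) = u³
d(y) = 8 (d(y) = 2³ = 8)
(155 - 194)*(d(11) - 477) = (155 - 194)*(8 - 477) = -39*(-469) = 18291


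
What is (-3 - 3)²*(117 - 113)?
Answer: 144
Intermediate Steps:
(-3 - 3)²*(117 - 113) = (-6)²*4 = 36*4 = 144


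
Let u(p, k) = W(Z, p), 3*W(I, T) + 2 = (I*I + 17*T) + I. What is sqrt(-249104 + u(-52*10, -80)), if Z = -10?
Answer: 4*I*sqrt(141762)/3 ≈ 502.02*I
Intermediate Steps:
W(I, T) = -2/3 + I/3 + I**2/3 + 17*T/3 (W(I, T) = -2/3 + ((I*I + 17*T) + I)/3 = -2/3 + ((I**2 + 17*T) + I)/3 = -2/3 + (I + I**2 + 17*T)/3 = -2/3 + (I/3 + I**2/3 + 17*T/3) = -2/3 + I/3 + I**2/3 + 17*T/3)
u(p, k) = 88/3 + 17*p/3 (u(p, k) = -2/3 + (1/3)*(-10) + (1/3)*(-10)**2 + 17*p/3 = -2/3 - 10/3 + (1/3)*100 + 17*p/3 = -2/3 - 10/3 + 100/3 + 17*p/3 = 88/3 + 17*p/3)
sqrt(-249104 + u(-52*10, -80)) = sqrt(-249104 + (88/3 + 17*(-52*10)/3)) = sqrt(-249104 + (88/3 + (17/3)*(-520))) = sqrt(-249104 + (88/3 - 8840/3)) = sqrt(-249104 - 8752/3) = sqrt(-756064/3) = 4*I*sqrt(141762)/3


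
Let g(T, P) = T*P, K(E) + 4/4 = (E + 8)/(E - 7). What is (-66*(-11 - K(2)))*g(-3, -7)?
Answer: 11088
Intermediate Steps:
K(E) = -1 + (8 + E)/(-7 + E) (K(E) = -1 + (E + 8)/(E - 7) = -1 + (8 + E)/(-7 + E))
g(T, P) = P*T
(-66*(-11 - K(2)))*g(-3, -7) = (-66*(-11 - 15/(-7 + 2)))*(-7*(-3)) = -66*(-11 - 15/(-5))*21 = -66*(-11 - 15*(-1)/5)*21 = -66*(-11 - 1*(-3))*21 = -66*(-11 + 3)*21 = -66*(-8)*21 = 528*21 = 11088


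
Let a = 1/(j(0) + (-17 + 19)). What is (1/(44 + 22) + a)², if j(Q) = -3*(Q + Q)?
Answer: 289/1089 ≈ 0.26538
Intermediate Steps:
j(Q) = -6*Q
a = ½ (a = 1/(-6*0 + (-17 + 19)) = 1/(0 + 2) = 1/2 = ½ ≈ 0.50000)
(1/(44 + 22) + a)² = (1/(44 + 22) + ½)² = (1/66 + ½)² = (17/33)² = 289/1089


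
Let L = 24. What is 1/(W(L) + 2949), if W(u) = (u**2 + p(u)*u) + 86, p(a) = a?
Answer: 1/4187 ≈ 0.00023883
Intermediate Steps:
W(u) = 86 + 2*u**2 (W(u) = (u**2 + u*u) + 86 = (u**2 + u**2) + 86 = 2*u**2 + 86 = 86 + 2*u**2)
1/(W(L) + 2949) = 1/((86 + 2*24**2) + 2949) = 1/((86 + 2*576) + 2949) = 1/((86 + 1152) + 2949) = 1/(1238 + 2949) = 1/4187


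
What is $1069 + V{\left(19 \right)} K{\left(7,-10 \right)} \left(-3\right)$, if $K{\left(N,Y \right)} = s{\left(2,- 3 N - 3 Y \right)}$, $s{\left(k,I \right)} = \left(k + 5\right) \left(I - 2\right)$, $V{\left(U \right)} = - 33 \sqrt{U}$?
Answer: $1069 + 4851 \sqrt{19} \approx 22214.0$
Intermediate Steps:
$s{\left(k,I \right)} = \left(-2 + I\right) \left(5 + k\right)$ ($s{\left(k,I \right)} = \left(5 + k\right) \left(-2 + I\right) = \left(-2 + I\right) \left(5 + k\right)$)
$K{\left(N,Y \right)} = -14 - 21 N - 21 Y$ ($K{\left(N,Y \right)} = -10 - 4 + 5 \left(- 3 N - 3 Y\right) + \left(- 3 N - 3 Y\right) 2 = -10 - 4 - \left(15 N + 15 Y\right) - \left(6 N + 6 Y\right) = -14 - 21 N - 21 Y$)
$1069 + V{\left(19 \right)} K{\left(7,-10 \right)} \left(-3\right) = 1069 + - 33 \sqrt{19} \left(-14 - 147 - -210\right) \left(-3\right) = 1069 + - 33 \sqrt{19} \left(-14 - 147 + 210\right) \left(-3\right) = 1069 + - 33 \sqrt{19} \cdot 49 \left(-3\right) = 1069 + - 33 \sqrt{19} \left(-147\right) = 1069 + 4851 \sqrt{19}$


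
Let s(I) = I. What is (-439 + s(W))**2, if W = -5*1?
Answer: 197136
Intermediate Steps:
W = -5
(-439 + s(W))**2 = (-439 - 5)**2 = (-444)**2 = 197136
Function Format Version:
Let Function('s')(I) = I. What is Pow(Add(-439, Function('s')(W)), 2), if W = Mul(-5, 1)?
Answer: 197136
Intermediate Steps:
W = -5
Pow(Add(-439, Function('s')(W)), 2) = Pow(Add(-439, -5), 2) = Pow(-444, 2) = 197136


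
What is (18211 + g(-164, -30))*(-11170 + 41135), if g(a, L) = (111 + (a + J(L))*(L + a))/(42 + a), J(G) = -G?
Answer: 65792202775/122 ≈ 5.3928e+8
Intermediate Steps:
g(a, L) = (111 + (L + a)*(a - L))/(42 + a) (g(a, L) = (111 + (a - L)*(L + a))/(42 + a) = (111 + (L + a)*(a - L))/(42 + a))
(18211 + g(-164, -30))*(-11170 + 41135) = (18211 + (111 + (-164)**2 - 1*(-30)**2)/(42 - 164))*(-11170 + 41135) = (18211 + (111 + 26896 - 1*900)/(-122))*29965 = (18211 - (111 + 26896 - 900)/122)*29965 = (18211 - 1/122*26107)*29965 = (18211 - 26107/122)*29965 = (2195635/122)*29965 = 65792202775/122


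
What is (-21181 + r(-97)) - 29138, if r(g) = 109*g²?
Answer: 975262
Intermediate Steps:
(-21181 + r(-97)) - 29138 = (-21181 + 109*(-97)²) - 29138 = (-21181 + 109*9409) - 29138 = (-21181 + 1025581) - 29138 = 1004400 - 29138 = 975262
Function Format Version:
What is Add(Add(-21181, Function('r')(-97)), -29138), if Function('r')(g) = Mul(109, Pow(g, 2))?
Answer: 975262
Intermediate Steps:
Add(Add(-21181, Function('r')(-97)), -29138) = Add(Add(-21181, Mul(109, Pow(-97, 2))), -29138) = Add(Add(-21181, Mul(109, 9409)), -29138) = Add(Add(-21181, 1025581), -29138) = Add(1004400, -29138) = 975262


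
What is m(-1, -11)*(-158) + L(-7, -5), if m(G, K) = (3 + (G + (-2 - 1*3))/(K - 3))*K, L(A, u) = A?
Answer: 41663/7 ≈ 5951.9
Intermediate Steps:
m(G, K) = K*(3 + (-5 + G)/(-3 + K)) (m(G, K) = (3 + (G + (-2 - 3))/(-3 + K))*K = (3 + (G - 5)/(-3 + K))*K = (3 + (-5 + G)/(-3 + K))*K = K*(3 + (-5 + G)/(-3 + K)))
m(-1, -11)*(-158) + L(-7, -5) = -11*(-14 - 1 + 3*(-11))/(-3 - 11)*(-158) - 7 = -11*(-14 - 1 - 33)/(-14)*(-158) - 7 = -11*(-1/14)*(-48)*(-158) - 7 = -264/7*(-158) - 7 = 41712/7 - 7 = 41663/7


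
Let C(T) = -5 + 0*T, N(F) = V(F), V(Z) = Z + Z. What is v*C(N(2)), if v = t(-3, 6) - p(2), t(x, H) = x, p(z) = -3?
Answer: 0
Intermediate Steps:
V(Z) = 2*Z
N(F) = 2*F
C(T) = -5 (C(T) = -5 + 0 = -5)
v = 0 (v = -3 - 1*(-3) = -3 + 3 = 0)
v*C(N(2)) = 0*(-5) = 0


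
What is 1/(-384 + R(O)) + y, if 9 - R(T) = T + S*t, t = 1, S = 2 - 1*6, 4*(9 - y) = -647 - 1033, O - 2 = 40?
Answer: 177176/413 ≈ 429.00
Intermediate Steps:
O = 42 (O = 2 + 40 = 42)
y = 429 (y = 9 - (-647 - 1033)/4 = 9 - ¼*(-1680) = 9 + 420 = 429)
S = -4 (S = 2 - 6 = -4)
R(T) = 13 - T (R(T) = 9 - (T - 4*1) = 9 - (T - 4) = 9 - (-4 + T) = 9 + (4 - T) = 13 - T)
1/(-384 + R(O)) + y = 1/(-384 + (13 - 1*42)) + 429 = 1/(-384 + (13 - 42)) + 429 = 1/(-384 - 29) + 429 = 1/(-413) + 429 = -1/413 + 429 = 177176/413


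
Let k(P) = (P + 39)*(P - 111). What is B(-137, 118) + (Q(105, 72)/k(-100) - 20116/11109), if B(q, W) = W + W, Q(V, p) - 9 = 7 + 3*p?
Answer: 33487873856/142983939 ≈ 234.21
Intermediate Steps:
Q(V, p) = 16 + 3*p (Q(V, p) = 9 + (7 + 3*p) = 16 + 3*p)
k(P) = (-111 + P)*(39 + P) (k(P) = (39 + P)*(-111 + P) = (-111 + P)*(39 + P))
B(q, W) = 2*W
B(-137, 118) + (Q(105, 72)/k(-100) - 20116/11109) = 2*118 + ((16 + 3*72)/(-4329 + (-100)² - 72*(-100)) - 20116/11109) = 236 + ((16 + 216)/(-4329 + 10000 + 7200) - 20116*1/11109) = 236 + (232/12871 - 20116/11109) = 236 - 256335748/142983939 = 33487873856/142983939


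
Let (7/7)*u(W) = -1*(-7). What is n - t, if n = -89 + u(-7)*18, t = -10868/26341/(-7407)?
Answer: 7218977251/195107787 ≈ 37.000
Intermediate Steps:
u(W) = 7 (u(W) = -1*(-7) = 7)
t = 10868/195107787 (t = -10868*1/26341*(-1/7407) = -10868/26341*(-1/7407) = 10868/195107787 ≈ 5.5703e-5)
n = 37 (n = -89 + 7*18 = -89 + 126 = 37)
n - t = 37 - 1*10868/195107787 = 37 - 10868/195107787 = 7218977251/195107787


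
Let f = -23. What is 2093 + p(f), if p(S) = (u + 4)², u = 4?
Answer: 2157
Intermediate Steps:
p(S) = 64 (p(S) = (4 + 4)² = 8² = 64)
2093 + p(f) = 2093 + 64 = 2157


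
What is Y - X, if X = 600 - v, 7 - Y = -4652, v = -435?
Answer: 3624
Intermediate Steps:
Y = 4659 (Y = 7 - 1*(-4652) = 7 + 4652 = 4659)
X = 1035 (X = 600 - 1*(-435) = 600 + 435 = 1035)
Y - X = 4659 - 1*1035 = 4659 - 1035 = 3624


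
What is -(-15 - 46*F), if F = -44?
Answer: -2009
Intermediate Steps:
-(-15 - 46*F) = -(-15 - 46*(-44)) = -(-15 + 2024) = -1*2009 = -2009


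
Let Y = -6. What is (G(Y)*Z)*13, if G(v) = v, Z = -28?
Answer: 2184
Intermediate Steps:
(G(Y)*Z)*13 = -6*(-28)*13 = 168*13 = 2184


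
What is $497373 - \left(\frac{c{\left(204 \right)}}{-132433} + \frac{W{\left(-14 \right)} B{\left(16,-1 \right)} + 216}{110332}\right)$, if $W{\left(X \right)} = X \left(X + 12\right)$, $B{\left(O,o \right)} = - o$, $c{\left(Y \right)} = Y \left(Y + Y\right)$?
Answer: $\frac{1816855840383590}{3652899439} \approx 4.9737 \cdot 10^{5}$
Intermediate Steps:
$c{\left(Y \right)} = 2 Y^{2}$ ($c{\left(Y \right)} = Y 2 Y = 2 Y^{2}$)
$W{\left(X \right)} = X \left(12 + X\right)$
$497373 - \left(\frac{c{\left(204 \right)}}{-132433} + \frac{W{\left(-14 \right)} B{\left(16,-1 \right)} + 216}{110332}\right) = 497373 - \left(\frac{2 \cdot 204^{2}}{-132433} + \frac{- 14 \left(12 - 14\right) \left(\left(-1\right) \left(-1\right)\right) + 216}{110332}\right) = 497373 - \left(2 \cdot 41616 \left(- \frac{1}{132433}\right) + \left(\left(-14\right) \left(-2\right) 1 + 216\right) \frac{1}{110332}\right) = 497373 - \left(83232 \left(- \frac{1}{132433}\right) + \left(28 \cdot 1 + 216\right) \frac{1}{110332}\right) = 497373 - \left(- \frac{83232}{132433} + \left(28 + 216\right) \frac{1}{110332}\right) = 497373 - \left(- \frac{83232}{132433} + 244 \cdot \frac{1}{110332}\right) = 497373 - \left(- \frac{83232}{132433} + \frac{61}{27583}\right) = 497373 - - \frac{2287709843}{3652899439} = 497373 + \frac{2287709843}{3652899439} = \frac{1816855840383590}{3652899439}$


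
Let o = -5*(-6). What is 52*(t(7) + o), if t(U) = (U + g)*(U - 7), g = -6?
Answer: 1560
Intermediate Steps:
o = 30
t(U) = (-7 + U)*(-6 + U) (t(U) = (U - 6)*(U - 7) = (-6 + U)*(-7 + U) = (-7 + U)*(-6 + U))
52*(t(7) + o) = 52*((42 + 7² - 13*7) + 30) = 52*((42 + 49 - 91) + 30) = 52*(0 + 30) = 52*30 = 1560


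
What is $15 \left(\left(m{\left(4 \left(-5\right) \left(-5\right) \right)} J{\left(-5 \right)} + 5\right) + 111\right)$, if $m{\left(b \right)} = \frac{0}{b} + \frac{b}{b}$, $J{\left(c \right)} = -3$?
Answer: $1695$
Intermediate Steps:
$m{\left(b \right)} = 1$ ($m{\left(b \right)} = 0 + 1 = 1$)
$15 \left(\left(m{\left(4 \left(-5\right) \left(-5\right) \right)} J{\left(-5 \right)} + 5\right) + 111\right) = 15 \left(\left(1 \left(-3\right) + 5\right) + 111\right) = 15 \left(\left(-3 + 5\right) + 111\right) = 15 \left(2 + 111\right) = 15 \cdot 113 = 1695$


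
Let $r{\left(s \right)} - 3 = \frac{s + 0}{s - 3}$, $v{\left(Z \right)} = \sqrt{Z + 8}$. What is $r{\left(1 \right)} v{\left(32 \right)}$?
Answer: $5 \sqrt{10} \approx 15.811$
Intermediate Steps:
$v{\left(Z \right)} = \sqrt{8 + Z}$
$r{\left(s \right)} = 3 + \frac{s}{-3 + s}$ ($r{\left(s \right)} = 3 + \frac{s + 0}{s - 3} = 3 + \frac{s}{-3 + s}$)
$r{\left(1 \right)} v{\left(32 \right)} = \frac{-9 + 4 \cdot 1}{-3 + 1} \sqrt{8 + 32} = \frac{-9 + 4}{-2} \sqrt{40} = \left(- \frac{1}{2}\right) \left(-5\right) 2 \sqrt{10} = \frac{5 \cdot 2 \sqrt{10}}{2} = 5 \sqrt{10}$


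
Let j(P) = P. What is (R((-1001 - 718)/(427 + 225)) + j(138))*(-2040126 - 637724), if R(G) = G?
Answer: -118169503725/326 ≈ -3.6248e+8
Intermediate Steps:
(R((-1001 - 718)/(427 + 225)) + j(138))*(-2040126 - 637724) = ((-1001 - 718)/(427 + 225) + 138)*(-2040126 - 637724) = (-1719/652 + 138)*(-2677850) = (88257/652)*(-2677850) = -118169503725/326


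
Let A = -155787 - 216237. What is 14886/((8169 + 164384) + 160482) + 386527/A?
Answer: -123189070181/123897012840 ≈ -0.99429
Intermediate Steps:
A = -372024
14886/((8169 + 164384) + 160482) + 386527/A = 14886/((8169 + 164384) + 160482) + 386527/(-372024) = 14886/(172553 + 160482) + 386527*(-1/372024) = 14886/333035 - 386527/372024 = -123189070181/123897012840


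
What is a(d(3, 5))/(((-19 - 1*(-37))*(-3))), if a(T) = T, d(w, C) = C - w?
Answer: -1/27 ≈ -0.037037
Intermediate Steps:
a(d(3, 5))/(((-19 - 1*(-37))*(-3))) = (5 - 1*3)/(((-19 - 1*(-37))*(-3))) = (5 - 3)/(((-19 + 37)*(-3))) = 2/((18*(-3))) = 2/(-54) = 2*(-1/54) = -1/27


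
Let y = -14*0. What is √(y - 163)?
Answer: I*√163 ≈ 12.767*I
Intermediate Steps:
y = 0
√(y - 163) = √(0 - 163) = √(-163) = I*√163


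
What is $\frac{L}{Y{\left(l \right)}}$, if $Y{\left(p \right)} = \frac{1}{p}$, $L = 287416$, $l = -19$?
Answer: $-5460904$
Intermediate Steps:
$\frac{L}{Y{\left(l \right)}} = \frac{287416}{\frac{1}{-19}} = \frac{287416}{- \frac{1}{19}} = 287416 \left(-19\right) = -5460904$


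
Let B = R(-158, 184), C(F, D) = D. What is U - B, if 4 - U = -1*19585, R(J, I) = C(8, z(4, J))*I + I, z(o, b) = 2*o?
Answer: 17933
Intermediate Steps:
R(J, I) = 9*I (R(J, I) = (2*4)*I + I = 8*I + I = 9*I)
B = 1656 (B = 9*184 = 1656)
U = 19589 (U = 4 - (-1)*19585 = 4 - 1*(-19585) = 4 + 19585 = 19589)
U - B = 19589 - 1*1656 = 19589 - 1656 = 17933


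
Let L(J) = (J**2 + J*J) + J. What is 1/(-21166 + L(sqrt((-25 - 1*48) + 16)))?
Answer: -I/(sqrt(57) + 21280*I) ≈ -4.6992e-5 - 1.6672e-8*I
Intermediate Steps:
L(J) = J + 2*J**2 (L(J) = (J**2 + J**2) + J = 2*J**2 + J = J + 2*J**2)
1/(-21166 + L(sqrt((-25 - 1*48) + 16))) = 1/(-21166 + sqrt((-25 - 1*48) + 16)*(1 + 2*sqrt((-25 - 1*48) + 16))) = 1/(-21166 + sqrt((-25 - 48) + 16)*(1 + 2*sqrt((-25 - 48) + 16))) = 1/(-21166 + sqrt(-73 + 16)*(1 + 2*sqrt(-73 + 16))) = 1/(-21166 + sqrt(-57)*(1 + 2*sqrt(-57))) = 1/(-21166 + (I*sqrt(57))*(1 + 2*(I*sqrt(57)))) = 1/(-21166 + (I*sqrt(57))*(1 + 2*I*sqrt(57))) = 1/(-21166 + I*sqrt(57)*(1 + 2*I*sqrt(57)))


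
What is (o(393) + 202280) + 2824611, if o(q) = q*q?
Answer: 3181340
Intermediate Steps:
o(q) = q²
(o(393) + 202280) + 2824611 = (393² + 202280) + 2824611 = (154449 + 202280) + 2824611 = 356729 + 2824611 = 3181340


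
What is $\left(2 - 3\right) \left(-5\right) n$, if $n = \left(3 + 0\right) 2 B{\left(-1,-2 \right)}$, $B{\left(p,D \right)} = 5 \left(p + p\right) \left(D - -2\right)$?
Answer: $0$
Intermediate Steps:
$B{\left(p,D \right)} = 10 p \left(2 + D\right)$ ($B{\left(p,D \right)} = 5 \cdot 2 p \left(D + 2\right) = 5 \cdot 2 p \left(2 + D\right) = 10 p \left(2 + D\right)$)
$n = 0$ ($n = \left(3 + 0\right) 2 \cdot 10 \left(-1\right) \left(2 - 2\right) = 3 \cdot 2 \cdot 10 \left(-1\right) 0 = 6 \cdot 0 = 0$)
$\left(2 - 3\right) \left(-5\right) n = \left(2 - 3\right) \left(-5\right) 0 = \left(-1\right) \left(-5\right) 0 = 5 \cdot 0 = 0$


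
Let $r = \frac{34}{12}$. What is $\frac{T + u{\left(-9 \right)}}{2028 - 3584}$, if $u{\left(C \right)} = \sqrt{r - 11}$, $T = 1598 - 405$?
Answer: $- \frac{1193}{1556} - \frac{7 i \sqrt{6}}{9336} \approx -0.76671 - 0.0018366 i$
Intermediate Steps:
$T = 1193$
$r = \frac{17}{6}$ ($r = 34 \cdot \frac{1}{12} = \frac{17}{6} \approx 2.8333$)
$u{\left(C \right)} = \frac{7 i \sqrt{6}}{6}$ ($u{\left(C \right)} = \sqrt{\frac{17}{6} - 11} = \sqrt{- \frac{49}{6}} = \frac{7 i \sqrt{6}}{6}$)
$\frac{T + u{\left(-9 \right)}}{2028 - 3584} = \frac{1193 + \frac{7 i \sqrt{6}}{6}}{2028 - 3584} = \frac{1193 + \frac{7 i \sqrt{6}}{6}}{-1556} = \left(1193 + \frac{7 i \sqrt{6}}{6}\right) \left(- \frac{1}{1556}\right) = - \frac{1193}{1556} - \frac{7 i \sqrt{6}}{9336}$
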